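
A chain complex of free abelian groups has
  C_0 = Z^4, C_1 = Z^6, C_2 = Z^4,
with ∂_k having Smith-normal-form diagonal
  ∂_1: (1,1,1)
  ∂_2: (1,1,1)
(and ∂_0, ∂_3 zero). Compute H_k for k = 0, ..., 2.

H_0 = Z,  H_1 = 0,  H_2 = Z.

H_0: b_0 = 4 − 0 − 3 = 1; torsion from ∂_1 factors > 1: none. So H_0 = Z.
H_1: b_1 = 6 − 3 − 3 = 0; torsion from ∂_2 factors > 1: none. So H_1 = 0.
H_2: b_2 = 4 − 3 − 0 = 1; torsion from ∂_3 factors > 1: none. So H_2 = Z.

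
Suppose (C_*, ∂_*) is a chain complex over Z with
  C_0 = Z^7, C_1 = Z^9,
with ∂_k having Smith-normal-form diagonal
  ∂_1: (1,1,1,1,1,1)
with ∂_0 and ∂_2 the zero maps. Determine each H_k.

H_0 = Z,  H_1 = Z^3.

H_0: b_0 = 7 − 0 − 6 = 1; torsion from ∂_1 factors > 1: none. So H_0 = Z.
H_1: b_1 = 9 − 6 − 0 = 3; torsion from ∂_2 factors > 1: none. So H_1 = Z^3.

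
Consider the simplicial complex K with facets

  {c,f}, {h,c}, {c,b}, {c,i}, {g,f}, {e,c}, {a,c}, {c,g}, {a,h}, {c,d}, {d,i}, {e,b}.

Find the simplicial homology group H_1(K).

Fix the vertex order a < b < c < d < e < f < g < h < i and write every simplex with vertices in increasing order. Then dim K = 1 and the simplices of K are:

  0-simplices (9): a, b, c, d, e, f, g, h, i
  1-simplices (12): ac, ah, bc, be, cd, ce, cf, cg, ch, ci, di, fg

giving chain groups C_0 ≅ Z^9, C_1 ≅ Z^12.

The boundary map ∂_1: C_1 → C_0 is given by ∂[p,q] = [q] − [p]. For instance
  ∂fg = g − f.
The 9×12 boundary matrix has rank 8 and Smith normal form diag(1,1,1,1,1,1,1,1).

Reading off H_k = ker ∂_k / im ∂_{k+1}:

  H_1: rank ker ∂_1 − rank ∂_2 = (12 − 8) − 0 = 4, and there is no ∂_2, so H_1 ≅ Z^4.

(K is a triangulation of a wedge of 4 circles.)

H_1 ≅ Z^4.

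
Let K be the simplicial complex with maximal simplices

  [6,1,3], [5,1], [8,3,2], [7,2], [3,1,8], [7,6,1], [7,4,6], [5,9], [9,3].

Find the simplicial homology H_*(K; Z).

K has 9 vertices, 15 edges, 5 triangles.
rank ∂_0 = 0, rank ∂_1 = 8 ⇒ b_0 = 9 − 0 − 8 = 1; all invariant factors of ∂_1 are 1 so no torsion. So H_0 ≅ Z.
rank ∂_1 = 8, rank ∂_2 = 5 ⇒ b_1 = 15 − 8 − 5 = 2; all invariant factors of ∂_2 are 1 so no torsion. So H_1 ≅ Z^2.
rank ∂_2 = 5, rank ∂_3 = 0 ⇒ b_2 = 5 − 5 − 0 = 0. So H_2 ≅ 0.

H_0 ≅ Z,  H_1 ≅ Z^2,  H_2 = 0.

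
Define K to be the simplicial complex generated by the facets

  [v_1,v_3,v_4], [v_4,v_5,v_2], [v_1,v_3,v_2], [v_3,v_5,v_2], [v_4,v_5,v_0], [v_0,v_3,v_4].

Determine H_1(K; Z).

Take the total order v_0 < v_1 < v_2 < v_3 < v_4 < v_5 on the vertex set. Then K (dimension 2) consists of the simplices:

  0-simplices (6): [v_0], [v_1], [v_2], [v_3], [v_4], [v_5]
  1-simplices (12): [v_0,v_3], [v_0,v_4], [v_0,v_5], [v_1,v_2], [v_1,v_3], [v_1,v_4], [v_2,v_3], [v_2,v_4], [v_2,v_5], [v_3,v_4], [v_3,v_5], [v_4,v_5]
  2-simplices (6): [v_0,v_3,v_4], [v_0,v_4,v_5], [v_1,v_2,v_3], [v_1,v_3,v_4], [v_2,v_3,v_5], [v_2,v_4,v_5]

giving chain groups C_0 ≅ Z^6, C_1 ≅ Z^12, C_2 ≅ Z^6.

∂_1: C_1 → C_0 is given by ∂[p,q] = [q] − [p]. For instance
  ∂[v_2,v_4] = [v_4] − [v_2].
The resulting 6×12 matrix has rank 5, and its Smith normal form has invariant factors (1,1,1,1,1).

The boundary map ∂_2: C_2 → C_1 maps a triangle to the signed sum of its edges. For instance
  ∂[v_1,v_2,v_3] = [v_2,v_3] − [v_1,v_3] + [v_1,v_2],
  ∂[v_0,v_3,v_4] = [v_3,v_4] − [v_0,v_4] + [v_0,v_3].
The resulting 12×6 matrix has rank 6, and its Smith normal form has invariant factors (1,1,1,1,1,1).

Computing H_k = (kernel of ∂_k) / (image of ∂_{k+1}):

  H_1: rank ker ∂_1 − rank ∂_2 = (12 − 5) − 6 = 1, and the invariant factors of ∂_2 are all 1, so H_1 = Z.

H_1 ≅ Z.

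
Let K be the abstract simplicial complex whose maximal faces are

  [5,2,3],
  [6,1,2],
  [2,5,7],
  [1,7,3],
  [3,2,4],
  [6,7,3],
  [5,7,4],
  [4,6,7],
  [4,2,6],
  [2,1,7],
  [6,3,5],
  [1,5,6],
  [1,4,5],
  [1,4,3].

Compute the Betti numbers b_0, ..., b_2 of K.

b_0 = 1, b_1 = 2, b_2 = 1.

Fix the vertex order 1 < 2 < 3 < 4 < 5 < 6 < 7 and write every simplex with vertices in increasing order. Then dim K = 2 and the simplices of K are:

  0-simplices (7): [1], [2], [3], [4], [5], [6], [7]
  1-simplices (21): [1,2], [1,3], [1,4], [1,5], [1,6], [1,7], [2,3], [2,4], [2,5], [2,6], [2,7], [3,4], [3,5], [3,6], [3,7], [4,5], [4,6], [4,7], [5,6], [5,7], [6,7]
  2-simplices (14): [1,2,6], [1,2,7], [1,3,4], [1,3,7], [1,4,5], [1,5,6], [2,3,4], [2,3,5], [2,4,6], [2,5,7], [3,5,6], [3,6,7], [4,5,7], [4,6,7]

so the chain groups are C_0 ≅ Z^7, C_1 ≅ Z^21, C_2 ≅ Z^14.

Boundary ∂_1: C_1 → C_0 is given by ∂[p,q] = [q] − [p]. For instance
  ∂[2,5] = [5] − [2].
As a 7×21 matrix over Z this has rank 6, with invariant factors (1,1,1,1,1,1).

∂_2: C_2 → C_1 maps a triangle to the signed sum of its edges. For instance
  ∂[1,4,5] = [4,5] − [1,5] + [1,4],
  ∂[4,6,7] = [6,7] − [4,7] + [4,6].
The resulting 21×14 matrix has rank 13, and its Smith normal form has invariant factors (1,1,1,1,1,1,1,1,1,1,1,1,1).

Computing H_k = (kernel of ∂_k) / (image of ∂_{k+1}):

  H_0: rank C_0 − rank ∂_1 = 7 − 6 = 1, and the invariant factors of ∂_1 are all 1, so H_0 ≅ Z.
  H_1: rank ker ∂_1 − rank ∂_2 = (21 − 6) − 13 = 2, and the invariant factors of ∂_2 are all 1, so H_1 ≅ Z^2.
  H_2: rank ker ∂_2 − rank ∂_3 = (14 − 13) − 0 = 1, and there is no ∂_3, so H_2 ≅ Z.

Hence the Betti numbers are b_0 = 1, b_1 = 2, b_2 = 1.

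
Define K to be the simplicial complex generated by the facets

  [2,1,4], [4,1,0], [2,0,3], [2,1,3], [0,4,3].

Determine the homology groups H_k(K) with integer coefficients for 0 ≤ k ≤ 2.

H_0 = Z,  H_1 = Z,  H_2 = 0.

Take the total order 0 < 1 < 2 < 3 < 4 on the vertex set. Then K (dimension 2) consists of the simplices:

  0-simplices (5): [0], [1], [2], [3], [4]
  1-simplices (10): [0,1], [0,2], [0,3], [0,4], [1,2], [1,3], [1,4], [2,3], [2,4], [3,4]
  2-simplices (5): [0,1,4], [0,2,3], [0,3,4], [1,2,3], [1,2,4]

giving chain groups C_0 ≅ Z^5, C_1 ≅ Z^10, C_2 ≅ Z^5.

∂_1: C_1 → C_0 maps an edge to its endpoints' difference, ∂[p,q] = q − p.
The 5×10 boundary matrix has rank 4 and Smith normal form diag(1,1,1,1).

The boundary map ∂_2: C_2 → C_1 maps a triangle to the signed sum of its edges. For instance
  ∂[1,2,4] = [2,4] − [1,4] + [1,2],
  ∂[0,2,3] = [2,3] − [0,3] + [0,2].
The 10×5 boundary matrix has rank 5 and Smith normal form diag(1,1,1,1,1).

From H_k ≅ ker(∂_k) / im(∂_{k+1}) we obtain:

  H_0: rank C_0 − rank ∂_1 = 5 − 4 = 1, and the invariant factors of ∂_1 are all 1, so H_0 = Z.
  H_1: rank ker ∂_1 − rank ∂_2 = (10 − 4) − 5 = 1, and the invariant factors of ∂_2 are all 1, so H_1 = Z.
  H_2: rank ker ∂_2 − rank ∂_3 = (5 − 5) − 0 = 0, and there is no ∂_3, so H_2 = 0.

(K is a triangulation of the Möbius band.)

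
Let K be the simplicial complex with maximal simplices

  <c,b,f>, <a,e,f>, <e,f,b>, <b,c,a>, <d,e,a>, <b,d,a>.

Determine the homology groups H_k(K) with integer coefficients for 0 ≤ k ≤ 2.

H_0 = Z,  H_1 = Z,  H_2 = 0.

Take the total order a < b < c < d < e < f on the vertex set. Then K (dimension 2) consists of the simplices:

  0-simplices (6): a, b, c, d, e, f
  1-simplices (12): ab, ac, ad, ae, af, bc, bd, be, bf, cf, de, ef
  2-simplices (6): abc, abd, ade, aef, bcf, bef

giving chain groups C_0 ≅ Z^6, C_1 ≅ Z^12, C_2 ≅ Z^6.

∂_1: C_1 → C_0 sends each edge [p,q] (with p < q) to q − p. For instance
  ∂be = e − b.
This gives a 6×12 integer matrix of rank 5; reducing to Smith normal form yields diagonal entries (1,1,1,1,1).

∂_2: C_2 → C_1 acts by ∂[p,q,r] = [q,r] − [p,r] + [p,q]. For instance
  ∂bcf = cf − bf + bc,
  ∂ade = de − ae + ad.
The 12×6 boundary matrix has rank 6 and Smith normal form diag(1,1,1,1,1,1).

Computing H_k = (kernel of ∂_k) / (image of ∂_{k+1}):

  H_0: rank C_0 − rank ∂_1 = 6 − 5 = 1, and the invariant factors of ∂_1 are all 1, so H_0 = Z.
  H_1: rank ker ∂_1 − rank ∂_2 = (12 − 5) − 6 = 1, and the invariant factors of ∂_2 are all 1, so H_1 = Z.
  H_2: rank ker ∂_2 − rank ∂_3 = (6 − 6) − 0 = 0, and there is no ∂_3, so H_2 = 0.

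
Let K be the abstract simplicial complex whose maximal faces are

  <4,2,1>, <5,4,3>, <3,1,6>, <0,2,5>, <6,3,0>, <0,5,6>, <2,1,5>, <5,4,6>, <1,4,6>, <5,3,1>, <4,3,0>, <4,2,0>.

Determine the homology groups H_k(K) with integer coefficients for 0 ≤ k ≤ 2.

Fix the vertex order 0 < 1 < 2 < 3 < 4 < 5 < 6 and write every simplex with vertices in increasing order. Then dim K = 2 and the simplices of K are:

  0-simplices (7): [0], [1], [2], [3], [4], [5], [6]
  1-simplices (18): [0,2], [0,3], [0,4], [0,5], [0,6], [1,2], [1,3], [1,4], [1,5], [1,6], [2,4], [2,5], [3,4], [3,5], [3,6], [4,5], [4,6], [5,6]
  2-simplices (12): [0,2,4], [0,2,5], [0,3,4], [0,3,6], [0,5,6], [1,2,4], [1,2,5], [1,3,5], [1,3,6], [1,4,6], [3,4,5], [4,5,6]

giving chain groups C_0 ≅ Z^7, C_1 ≅ Z^18, C_2 ≅ Z^12.

The boundary map ∂_1: C_1 → C_0 maps an edge to its endpoints' difference, ∂[p,q] = q − p. For instance
  ∂[4,5] = [5] − [4].
The 7×18 boundary matrix has rank 6 and Smith normal form diag(1,1,1,1,1,1).

Boundary ∂_2: C_2 → C_1 maps a triangle to the signed sum of its edges. For instance
  ∂[1,2,5] = [2,5] − [1,5] + [1,2],
  ∂[1,4,6] = [4,6] − [1,6] + [1,4].
The resulting 18×12 matrix has rank 12, and its Smith normal form has invariant factors (1,1,1,1,1,1,1,1,1,1,1,2).

Computing H_k = (kernel of ∂_k) / (image of ∂_{k+1}):

  H_0: rank C_0 − rank ∂_1 = 7 − 6 = 1, and the invariant factors of ∂_1 are all 1, so H_0 ≅ Z.
  H_1: rank ker ∂_1 − rank ∂_2 = (18 − 6) − 12 = 0, and ∂_2 has invariant factor 2 > 1, so H_1 ≅ Z/2.
  H_2: rank ker ∂_2 − rank ∂_3 = (12 − 12) − 0 = 0, and there is no ∂_3, so H_2 ≅ 0.

(K is a triangulation of the real projective plane RP^2.)

H_0 = Z,  H_1 = Z/2,  H_2 = 0.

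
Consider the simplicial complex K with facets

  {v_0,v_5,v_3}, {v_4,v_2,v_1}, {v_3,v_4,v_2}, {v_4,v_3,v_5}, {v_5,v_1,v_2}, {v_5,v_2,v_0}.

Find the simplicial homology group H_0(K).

Take the total order v_0 < v_1 < v_2 < v_3 < v_4 < v_5 on the vertex set. Then K (dimension 2) consists of the simplices:

  0-simplices (6): [v_0], [v_1], [v_2], [v_3], [v_4], [v_5]
  1-simplices (12): [v_0,v_2], [v_0,v_3], [v_0,v_5], [v_1,v_2], [v_1,v_4], [v_1,v_5], [v_2,v_3], [v_2,v_4], [v_2,v_5], [v_3,v_4], [v_3,v_5], [v_4,v_5]
  2-simplices (6): [v_0,v_2,v_5], [v_0,v_3,v_5], [v_1,v_2,v_4], [v_1,v_2,v_5], [v_2,v_3,v_4], [v_3,v_4,v_5]

giving chain groups C_0 ≅ Z^6, C_1 ≅ Z^12, C_2 ≅ Z^6.

∂_1: C_1 → C_0 sends each edge [p,q] (with p < q) to q − p. For instance
  ∂[v_0,v_3] = [v_3] − [v_0].
The resulting 6×12 matrix has rank 5, and its Smith normal form has invariant factors (1,1,1,1,1).

∂_2: C_2 → C_1 acts by ∂[p,q,r] = [q,r] − [p,r] + [p,q]. For instance
  ∂[v_0,v_2,v_5] = [v_2,v_5] − [v_0,v_5] + [v_0,v_2],
  ∂[v_0,v_3,v_5] = [v_3,v_5] − [v_0,v_5] + [v_0,v_3].
The 12×6 boundary matrix has rank 6 and Smith normal form diag(1,1,1,1,1,1).

Computing H_k = (kernel of ∂_k) / (image of ∂_{k+1}):

  H_0: rank C_0 − rank ∂_1 = 6 − 5 = 1, and the invariant factors of ∂_1 are all 1, so H_0 = Z.

(K is a triangulation of the cylinder S^1 x I.)

H_0 ≅ Z.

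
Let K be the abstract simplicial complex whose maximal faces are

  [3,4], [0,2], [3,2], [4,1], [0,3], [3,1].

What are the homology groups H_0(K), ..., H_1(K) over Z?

H_0 ≅ Z,  H_1 ≅ Z^2.

K has 5 vertices, 6 edges.
rank ∂_0 = 0, rank ∂_1 = 4 ⇒ b_0 = 5 − 0 − 4 = 1; all invariant factors of ∂_1 are 1 so no torsion. So H_0 ≅ Z.
rank ∂_1 = 4, rank ∂_2 = 0 ⇒ b_1 = 6 − 4 − 0 = 2. So H_1 ≅ Z^2.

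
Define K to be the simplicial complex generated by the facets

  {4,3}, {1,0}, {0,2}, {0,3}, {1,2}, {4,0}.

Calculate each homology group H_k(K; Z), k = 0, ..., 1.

K has 5 vertices, 6 edges.
rank ∂_0 = 0, rank ∂_1 = 4 ⇒ b_0 = 5 − 0 − 4 = 1; all invariant factors of ∂_1 are 1 so no torsion. So H_0 ≅ Z.
rank ∂_1 = 4, rank ∂_2 = 0 ⇒ b_1 = 6 − 4 − 0 = 2. So H_1 ≅ Z^2.

H_0 = Z,  H_1 = Z^2.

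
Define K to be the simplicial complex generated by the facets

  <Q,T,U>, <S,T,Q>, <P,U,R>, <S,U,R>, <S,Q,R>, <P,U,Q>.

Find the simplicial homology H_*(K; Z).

Take the total order P < Q < R < S < T < U on the vertex set. Then K (dimension 2) consists of the simplices:

  0-simplices (6): P, Q, R, S, T, U
  1-simplices (12): PQ, PR, PU, QR, QS, QT, QU, RS, RU, ST, SU, TU
  2-simplices (6): PQU, PRU, QRS, QST, QTU, RSU

so the chain groups are C_0 ≅ Z^6, C_1 ≅ Z^12, C_2 ≅ Z^6.

The boundary map ∂_1: C_1 → C_0 is given by ∂[p,q] = [q] − [p]. For instance
  ∂RS = S − R.
The 6×12 boundary matrix has rank 5 and Smith normal form diag(1,1,1,1,1).

∂_2: C_2 → C_1 maps a triangle to the signed sum of its edges. For instance
  ∂RSU = SU − RU + RS,
  ∂QRS = RS − QS + QR.
This gives a 12×6 integer matrix of rank 6; reducing to Smith normal form yields diagonal entries (1,1,1,1,1,1).

Now H_k = ker ∂_k / im ∂_{k+1}, so:

  H_0: rank C_0 − rank ∂_1 = 6 − 5 = 1, and the invariant factors of ∂_1 are all 1, so H_0 = Z.
  H_1: rank ker ∂_1 − rank ∂_2 = (12 − 5) − 6 = 1, and the invariant factors of ∂_2 are all 1, so H_1 = Z.
  H_2: rank ker ∂_2 − rank ∂_3 = (6 − 6) − 0 = 0, and there is no ∂_3, so H_2 = 0.

H_0 = Z,  H_1 = Z,  H_2 = 0.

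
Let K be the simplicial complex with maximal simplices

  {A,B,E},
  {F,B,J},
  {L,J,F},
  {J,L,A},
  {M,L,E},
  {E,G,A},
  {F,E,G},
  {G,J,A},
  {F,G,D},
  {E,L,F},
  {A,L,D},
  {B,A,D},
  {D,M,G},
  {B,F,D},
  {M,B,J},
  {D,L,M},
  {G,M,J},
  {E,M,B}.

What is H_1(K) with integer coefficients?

H_1 ≅ Z^2.

We work with the vertex ordering A < B < D < E < F < G < J < L < M. The simplices of K, each written with vertices in increasing order, are:

  0-simplices (9): A, B, D, E, F, G, J, L, M
  1-simplices (27): AB, AD, AE, AG, AJ, AL, BD, BE, BF, BJ, BM, DF, DG, DL, DM, EF, EG, EL, EM, FG, FJ, FL, GJ, GM, JL, JM, LM
  2-simplices (18): ABD, ABE, ADL, AEG, AGJ, AJL, BDF, BEM, BFJ, BJM, DFG, DGM, DLM, EFG, EFL, ELM, FJL, GJM

Hence C_0 ≅ Z^9, C_1 ≅ Z^27, C_2 ≅ Z^18.

The boundary map ∂_1: C_1 → C_0 sends each edge [p,q] (with p < q) to q − p.
The resulting 9×27 matrix has rank 8, and its Smith normal form has invariant factors (1,1,1,1,1,1,1,1).

∂_2: C_2 → C_1 maps a triangle to the signed sum of its edges. For instance
  ∂BFJ = FJ − BJ + BF,
  ∂BEM = EM − BM + BE.
As a 27×18 matrix over Z this has rank 17, with invariant factors (1,1,1,1,1,1,1,1,1,1,1,1,1,1,1,1,1).

From H_k ≅ ker(∂_k) / im(∂_{k+1}) we obtain:

  H_1: rank ker ∂_1 − rank ∂_2 = (27 − 8) − 17 = 2, and the invariant factors of ∂_2 are all 1, so H_1 ≅ Z^2.

(K is a triangulation of the torus T^2.)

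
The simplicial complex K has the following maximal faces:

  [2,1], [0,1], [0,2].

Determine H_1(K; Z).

We work with the vertex ordering 0 < 1 < 2. The simplices of K, each written with vertices in increasing order, are:

  0-simplices (3): [0], [1], [2]
  1-simplices (3): [0,1], [0,2], [1,2]

giving chain groups C_0 ≅ Z^3, C_1 ≅ Z^3.

The boundary map ∂_1: C_1 → C_0 sends each edge [p,q] (with p < q) to q − p. For instance
  ∂[1,2] = [2] − [1].
The 3×3 boundary matrix has rank 2 and Smith normal form diag(1,1).

From H_k ≅ ker(∂_k) / im(∂_{k+1}) we obtain:

  H_1: rank ker ∂_1 − rank ∂_2 = (3 − 2) − 0 = 1, and there is no ∂_2, so H_1 ≅ Z.

(K is a triangulation of the circle S^1.)

H_1 = Z.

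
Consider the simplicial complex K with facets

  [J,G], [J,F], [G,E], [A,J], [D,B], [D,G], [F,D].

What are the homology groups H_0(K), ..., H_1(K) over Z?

K has 7 vertices, 7 edges.
rank ∂_0 = 0, rank ∂_1 = 6 ⇒ b_0 = 7 − 0 − 6 = 1; all invariant factors of ∂_1 are 1 so no torsion. So H_0 ≅ Z.
rank ∂_1 = 6, rank ∂_2 = 0 ⇒ b_1 = 7 − 6 − 0 = 1. So H_1 ≅ Z.

H_0 = Z,  H_1 = Z.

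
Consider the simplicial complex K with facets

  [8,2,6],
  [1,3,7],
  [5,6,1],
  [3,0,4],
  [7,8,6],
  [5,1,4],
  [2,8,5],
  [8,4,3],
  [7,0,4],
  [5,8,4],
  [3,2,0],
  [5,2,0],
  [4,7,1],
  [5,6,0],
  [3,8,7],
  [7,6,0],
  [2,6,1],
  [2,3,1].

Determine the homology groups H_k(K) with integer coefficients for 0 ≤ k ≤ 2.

Fix the vertex order 0 < 1 < 2 < 3 < 4 < 5 < 6 < 7 < 8 and write every simplex with vertices in increasing order. Then dim K = 2 and the simplices of K are:

  0-simplices (9): [0], [1], [2], [3], [4], [5], [6], [7], [8]
  1-simplices (27): (27 of them)
  2-simplices (18): [0,2,3], [0,2,5], [0,3,4], [0,4,7], [0,5,6], [0,6,7], [1,2,3], [1,2,6], [1,3,7], [1,4,5], [1,4,7], [1,5,6], [2,5,8], [2,6,8], [3,4,8], [3,7,8], [4,5,8], [6,7,8]

Hence C_0 ≅ Z^9, C_1 ≅ Z^27, C_2 ≅ Z^18.

∂_1: C_1 → C_0 sends each edge [p,q] (with p < q) to q − p. For instance
  ∂[4,8] = [8] − [4].
As a 9×27 matrix over Z this has rank 8, with invariant factors (1,1,1,1,1,1,1,1).

The boundary map ∂_2: C_2 → C_1 maps a triangle to the signed sum of its edges. For instance
  ∂[3,7,8] = [7,8] − [3,8] + [3,7],
  ∂[3,4,8] = [4,8] − [3,8] + [3,4].
The 27×18 boundary matrix has rank 18 and Smith normal form diag(1,1,1,1,1,1,1,1,1,1,1,1,1,1,1,1,1,2).

Computing H_k = (kernel of ∂_k) / (image of ∂_{k+1}):

  H_0: rank C_0 − rank ∂_1 = 9 − 8 = 1, and the invariant factors of ∂_1 are all 1, so H_0 = Z.
  H_1: rank ker ∂_1 − rank ∂_2 = (27 − 8) − 18 = 1, and ∂_2 has invariant factor 2 > 1, so H_1 = Z × Z/2.
  H_2: rank ker ∂_2 − rank ∂_3 = (18 − 18) − 0 = 0, and there is no ∂_3, so H_2 = 0.

(K is a triangulation of the Klein bottle.)

H_0 = Z,  H_1 = Z × Z/2,  H_2 = 0.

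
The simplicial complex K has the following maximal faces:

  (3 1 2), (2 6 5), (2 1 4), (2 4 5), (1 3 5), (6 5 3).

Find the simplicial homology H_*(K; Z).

H_0 = Z,  H_1 = Z,  H_2 = 0.

We work with the vertex ordering 1 < 2 < 3 < 4 < 5 < 6. The simplices of K, each written with vertices in increasing order, are:

  0-simplices (6): [1], [2], [3], [4], [5], [6]
  1-simplices (12): [1,2], [1,3], [1,4], [1,5], [2,3], [2,4], [2,5], [2,6], [3,5], [3,6], [4,5], [5,6]
  2-simplices (6): [1,2,3], [1,2,4], [1,3,5], [2,4,5], [2,5,6], [3,5,6]

Hence C_0 ≅ Z^6, C_1 ≅ Z^12, C_2 ≅ Z^6.

Boundary ∂_1: C_1 → C_0 maps an edge to its endpoints' difference, ∂[p,q] = q − p.
This gives a 6×12 integer matrix of rank 5; reducing to Smith normal form yields diagonal entries (1,1,1,1,1).

Boundary ∂_2: C_2 → C_1 acts by ∂[p,q,r] = [q,r] − [p,r] + [p,q]. For instance
  ∂[1,3,5] = [3,5] − [1,5] + [1,3],
  ∂[2,5,6] = [5,6] − [2,6] + [2,5].
The resulting 12×6 matrix has rank 6, and its Smith normal form has invariant factors (1,1,1,1,1,1).

Computing H_k = (kernel of ∂_k) / (image of ∂_{k+1}):

  H_0: rank C_0 − rank ∂_1 = 6 − 5 = 1, and the invariant factors of ∂_1 are all 1, so H_0 = Z.
  H_1: rank ker ∂_1 − rank ∂_2 = (12 − 5) − 6 = 1, and the invariant factors of ∂_2 are all 1, so H_1 = Z.
  H_2: rank ker ∂_2 − rank ∂_3 = (6 − 6) − 0 = 0, and there is no ∂_3, so H_2 = 0.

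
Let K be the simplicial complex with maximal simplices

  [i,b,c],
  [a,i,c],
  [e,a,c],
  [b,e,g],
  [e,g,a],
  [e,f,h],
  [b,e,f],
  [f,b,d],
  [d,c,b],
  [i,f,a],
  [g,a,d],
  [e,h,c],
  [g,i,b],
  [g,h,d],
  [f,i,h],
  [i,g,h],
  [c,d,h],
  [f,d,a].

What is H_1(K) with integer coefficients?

H_1 = Z^2.

K has 9 vertices, 27 edges, 18 triangles.
rank ∂_1 = 8, rank ∂_2 = 17 ⇒ b_1 = 27 − 8 − 17 = 2; all invariant factors of ∂_2 are 1 so no torsion. So H_1 = Z^2.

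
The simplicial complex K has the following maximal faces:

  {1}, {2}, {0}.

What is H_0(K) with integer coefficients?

H_0 = Z^3.

Order the vertices as 0 < 1 < 2. Listing each simplex with vertices in this order, K has dimension 0 with simplices:

  0-simplices (3): [0], [1], [2]

Hence C_0 ≅ Z^3.

Now H_k = ker ∂_k / im ∂_{k+1}, so:

  H_0: rank C_0 − rank ∂_1 = 3 − 0 = 3, and there is no ∂_1, so H_0 = Z^3.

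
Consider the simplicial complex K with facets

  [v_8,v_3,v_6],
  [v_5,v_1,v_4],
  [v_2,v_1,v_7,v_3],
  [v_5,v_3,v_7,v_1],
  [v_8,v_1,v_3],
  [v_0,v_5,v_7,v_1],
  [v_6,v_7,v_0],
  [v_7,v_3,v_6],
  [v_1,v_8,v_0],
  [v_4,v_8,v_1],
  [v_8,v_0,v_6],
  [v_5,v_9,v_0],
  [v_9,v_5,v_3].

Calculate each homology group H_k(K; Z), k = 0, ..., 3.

Order the vertices as v_0 < v_1 < v_2 < v_3 < v_4 < v_5 < v_6 < v_7 < v_8 < v_9. Listing each simplex with vertices in this order, K has dimension 3 with simplices:

  0-simplices (10): [v_0], [v_1], [v_2], [v_3], [v_4], [v_5], [v_6], [v_7], [v_8], [v_9]
  1-simplices (25): (25 of them)
  2-simplices (20): (20 of them)
  3-simplices (3): [v_0,v_1,v_5,v_7], [v_1,v_2,v_3,v_7], [v_1,v_3,v_5,v_7]

so the chain groups are C_0 ≅ Z^10, C_1 ≅ Z^25, C_2 ≅ Z^20, C_3 ≅ Z^3.

Boundary ∂_1: C_1 → C_0 maps an edge to its endpoints' difference, ∂[p,q] = q − p. For instance
  ∂[v_1,v_4] = [v_4] − [v_1].
As a 10×25 matrix over Z this has rank 9, with invariant factors (1,1,1,1,1,1,1,1,1).

∂_2: C_2 → C_1 maps a triangle to the signed sum of its edges. For instance
  ∂[v_1,v_3,v_8] = [v_3,v_8] − [v_1,v_8] + [v_1,v_3],
  ∂[v_0,v_6,v_7] = [v_6,v_7] − [v_0,v_7] + [v_0,v_6].
The 25×20 boundary matrix has rank 16 and Smith normal form diag(1,1,1,1,1,1,1,1,1,1,1,1,1,1,1,1).

∂_3: C_3 → C_2 sends each 3-simplex σ to the alternating sum Σ_i (−1)^i (σ with its i-th vertex removed). For instance
  ∂[v_1,v_3,v_5,v_7] = [v_3,v_5,v_7] − [v_1,v_5,v_7] + [v_1,v_3,v_7] − [v_1,v_3,v_5],
  ∂[v_1,v_2,v_3,v_7] = [v_2,v_3,v_7] − [v_1,v_3,v_7] + [v_1,v_2,v_7] − [v_1,v_2,v_3].
The resulting 20×3 matrix has rank 3, and its Smith normal form has invariant factors (1,1,1).

From H_k ≅ ker(∂_k) / im(∂_{k+1}) we obtain:

  H_0: rank C_0 − rank ∂_1 = 10 − 9 = 1, and the invariant factors of ∂_1 are all 1, so H_0 ≅ Z.
  H_1: rank ker ∂_1 − rank ∂_2 = (25 − 9) − 16 = 0, and the invariant factors of ∂_2 are all 1, so H_1 ≅ 0.
  H_2: rank ker ∂_2 − rank ∂_3 = (20 − 16) − 3 = 1, and the invariant factors of ∂_3 are all 1, so H_2 ≅ Z.
  H_3: rank ker ∂_3 − rank ∂_4 = (3 − 3) − 0 = 0, and there is no ∂_4, so H_3 ≅ 0.

H_0 ≅ Z,  H_1 = 0,  H_2 ≅ Z,  H_3 = 0.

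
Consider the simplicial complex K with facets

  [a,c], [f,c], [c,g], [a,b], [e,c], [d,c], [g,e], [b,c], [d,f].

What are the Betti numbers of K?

b_0 = 1, b_1 = 3.

Take the total order a < b < c < d < e < f < g on the vertex set. Then K (dimension 1) consists of the simplices:

  0-simplices (7): a, b, c, d, e, f, g
  1-simplices (9): ab, ac, bc, cd, ce, cf, cg, df, eg

Hence C_0 ≅ Z^7, C_1 ≅ Z^9.

∂_1: C_1 → C_0 sends each edge [p,q] (with p < q) to q − p. For instance
  ∂cd = d − c.
This gives a 7×9 integer matrix of rank 6; reducing to Smith normal form yields diagonal entries (1,1,1,1,1,1).

Computing H_k = (kernel of ∂_k) / (image of ∂_{k+1}):

  H_0: rank C_0 − rank ∂_1 = 7 − 6 = 1, and the invariant factors of ∂_1 are all 1, so H_0 = Z.
  H_1: rank ker ∂_1 − rank ∂_2 = (9 − 6) − 0 = 3, and there is no ∂_2, so H_1 = Z^3.

Hence the Betti numbers are b_0 = 1, b_1 = 3.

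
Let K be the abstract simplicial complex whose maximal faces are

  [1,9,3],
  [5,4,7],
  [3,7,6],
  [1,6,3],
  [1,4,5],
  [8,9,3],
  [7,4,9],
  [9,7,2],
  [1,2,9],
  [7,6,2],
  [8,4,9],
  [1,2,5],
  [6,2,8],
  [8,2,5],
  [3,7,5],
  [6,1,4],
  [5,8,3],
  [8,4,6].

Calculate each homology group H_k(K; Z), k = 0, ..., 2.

Fix the vertex order 1 < 2 < 3 < 4 < 5 < 6 < 7 < 8 < 9 and write every simplex with vertices in increasing order. Then dim K = 2 and the simplices of K are:

  0-simplices (9): [1], [2], [3], [4], [5], [6], [7], [8], [9]
  1-simplices (27): (27 of them)
  2-simplices (18): [1,2,5], [1,2,9], [1,3,6], [1,3,9], [1,4,5], [1,4,6], [2,5,8], [2,6,7], [2,6,8], [2,7,9], [3,5,7], [3,5,8], [3,6,7], [3,8,9], [4,5,7], [4,6,8], [4,7,9], [4,8,9]

so the chain groups are C_0 ≅ Z^9, C_1 ≅ Z^27, C_2 ≅ Z^18.

∂_1: C_1 → C_0 is given by ∂[p,q] = [q] − [p]. For instance
  ∂[2,5] = [5] − [2].
The 9×27 boundary matrix has rank 8 and Smith normal form diag(1,1,1,1,1,1,1,1).

The boundary map ∂_2: C_2 → C_1 sends each 2-simplex [p,q,r] to [q,r] − [p,r] + [p,q]. For instance
  ∂[2,6,8] = [6,8] − [2,8] + [2,6],
  ∂[2,7,9] = [7,9] − [2,9] + [2,7].
As a 27×18 matrix over Z this has rank 17, with invariant factors (1,1,1,1,1,1,1,1,1,1,1,1,1,1,1,1,1).

Reading off H_k = ker ∂_k / im ∂_{k+1}:

  H_0: rank C_0 − rank ∂_1 = 9 − 8 = 1, and the invariant factors of ∂_1 are all 1, so H_0 = Z.
  H_1: rank ker ∂_1 − rank ∂_2 = (27 − 8) − 17 = 2, and the invariant factors of ∂_2 are all 1, so H_1 = Z^2.
  H_2: rank ker ∂_2 − rank ∂_3 = (18 − 17) − 0 = 1, and there is no ∂_3, so H_2 = Z.

H_0 = Z,  H_1 = Z^2,  H_2 = Z.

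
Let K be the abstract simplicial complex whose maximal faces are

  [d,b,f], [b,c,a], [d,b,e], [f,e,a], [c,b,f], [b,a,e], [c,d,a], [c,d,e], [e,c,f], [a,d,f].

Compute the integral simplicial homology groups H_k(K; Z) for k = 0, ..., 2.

Fix the vertex order a < b < c < d < e < f and write every simplex with vertices in increasing order. Then dim K = 2 and the simplices of K are:

  0-simplices (6): a, b, c, d, e, f
  1-simplices (15): ab, ac, ad, ae, af, bc, bd, be, bf, cd, ce, cf, de, df, ef
  2-simplices (10): abc, abe, acd, adf, aef, bcf, bde, bdf, cde, cef

Hence C_0 ≅ Z^6, C_1 ≅ Z^15, C_2 ≅ Z^10.

∂_1: C_1 → C_0 maps an edge to its endpoints' difference, ∂[p,q] = q − p. For instance
  ∂cf = f − c.
The resulting 6×15 matrix has rank 5, and its Smith normal form has invariant factors (1,1,1,1,1).

The boundary map ∂_2: C_2 → C_1 sends each 2-simplex [p,q,r] to [q,r] − [p,r] + [p,q]. For instance
  ∂bde = de − be + bd,
  ∂bdf = df − bf + bd.
As a 15×10 matrix over Z this has rank 10, with invariant factors (1,1,1,1,1,1,1,1,1,2).

Computing H_k = (kernel of ∂_k) / (image of ∂_{k+1}):

  H_0: rank C_0 − rank ∂_1 = 6 − 5 = 1, and the invariant factors of ∂_1 are all 1, so H_0 = Z.
  H_1: rank ker ∂_1 − rank ∂_2 = (15 − 5) − 10 = 0, and ∂_2 has invariant factor 2 > 1, so H_1 = Z/2.
  H_2: rank ker ∂_2 − rank ∂_3 = (10 − 10) − 0 = 0, and there is no ∂_3, so H_2 = 0.

(K is a triangulation of the real projective plane RP^2.)

H_0 = Z,  H_1 = Z/2,  H_2 = 0.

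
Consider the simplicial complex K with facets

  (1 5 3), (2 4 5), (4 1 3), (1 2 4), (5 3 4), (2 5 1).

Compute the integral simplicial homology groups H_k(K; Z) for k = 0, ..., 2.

H_0 = Z,  H_1 = 0,  H_2 = Z.

K has 5 vertices, 9 edges, 6 triangles.
rank ∂_0 = 0, rank ∂_1 = 4 ⇒ b_0 = 5 − 0 − 4 = 1; all invariant factors of ∂_1 are 1 so no torsion. So H_0 = Z.
rank ∂_1 = 4, rank ∂_2 = 5 ⇒ b_1 = 9 − 4 − 5 = 0; all invariant factors of ∂_2 are 1 so no torsion. So H_1 = 0.
rank ∂_2 = 5, rank ∂_3 = 0 ⇒ b_2 = 6 − 5 − 0 = 1. So H_2 = Z.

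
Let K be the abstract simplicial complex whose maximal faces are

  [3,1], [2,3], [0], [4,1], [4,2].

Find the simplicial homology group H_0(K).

H_0 = Z^2.

Fix the vertex order 0 < 1 < 2 < 3 < 4 and write every simplex with vertices in increasing order. Then dim K = 1 and the simplices of K are:

  0-simplices (5): [0], [1], [2], [3], [4]
  1-simplices (4): [1,3], [1,4], [2,3], [2,4]

giving chain groups C_0 ≅ Z^5, C_1 ≅ Z^4.

∂_1: C_1 → C_0 is given by ∂[p,q] = [q] − [p]. For instance
  ∂[2,4] = [4] − [2].
The 5×4 boundary matrix has rank 3 and Smith normal form diag(1,1,1).

Now H_k = ker ∂_k / im ∂_{k+1}, so:

  H_0: rank C_0 − rank ∂_1 = 5 − 3 = 2, and the invariant factors of ∂_1 are all 1, so H_0 ≅ Z^2.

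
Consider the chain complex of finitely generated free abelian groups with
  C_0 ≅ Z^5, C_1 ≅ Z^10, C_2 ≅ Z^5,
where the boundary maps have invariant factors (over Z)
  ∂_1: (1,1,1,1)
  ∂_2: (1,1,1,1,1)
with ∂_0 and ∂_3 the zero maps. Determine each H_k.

H_0 = Z,  H_1 = Z,  H_2 = 0.

H_0: b_0 = 5 − 0 − 4 = 1; torsion from ∂_1 factors > 1: none. So H_0 = Z.
H_1: b_1 = 10 − 4 − 5 = 1; torsion from ∂_2 factors > 1: none. So H_1 = Z.
H_2: b_2 = 5 − 5 − 0 = 0; torsion from ∂_3 factors > 1: none. So H_2 = 0.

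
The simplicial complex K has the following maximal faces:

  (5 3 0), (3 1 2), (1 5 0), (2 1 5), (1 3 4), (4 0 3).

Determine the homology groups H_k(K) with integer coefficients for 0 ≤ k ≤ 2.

Take the total order 0 < 1 < 2 < 3 < 4 < 5 on the vertex set. Then K (dimension 2) consists of the simplices:

  0-simplices (6): [0], [1], [2], [3], [4], [5]
  1-simplices (12): [0,1], [0,3], [0,4], [0,5], [1,2], [1,3], [1,4], [1,5], [2,3], [2,5], [3,4], [3,5]
  2-simplices (6): [0,1,5], [0,3,4], [0,3,5], [1,2,3], [1,2,5], [1,3,4]

Hence C_0 ≅ Z^6, C_1 ≅ Z^12, C_2 ≅ Z^6.

Boundary ∂_1: C_1 → C_0 maps an edge to its endpoints' difference, ∂[p,q] = q − p.
This gives a 6×12 integer matrix of rank 5; reducing to Smith normal form yields diagonal entries (1,1,1,1,1).

Boundary ∂_2: C_2 → C_1 maps a triangle to the signed sum of its edges. For instance
  ∂[1,3,4] = [3,4] − [1,4] + [1,3],
  ∂[1,2,5] = [2,5] − [1,5] + [1,2].
The resulting 12×6 matrix has rank 6, and its Smith normal form has invariant factors (1,1,1,1,1,1).

Computing H_k = (kernel of ∂_k) / (image of ∂_{k+1}):

  H_0: rank C_0 − rank ∂_1 = 6 − 5 = 1, and the invariant factors of ∂_1 are all 1, so H_0 = Z.
  H_1: rank ker ∂_1 − rank ∂_2 = (12 − 5) − 6 = 1, and the invariant factors of ∂_2 are all 1, so H_1 = Z.
  H_2: rank ker ∂_2 − rank ∂_3 = (6 − 6) − 0 = 0, and there is no ∂_3, so H_2 = 0.

As a check, the Euler characteristic is 6 − 12 + 6 = 0, which agrees with 1 − 1 + 0 = 0.
(K is a triangulation of the cylinder S^1 x I.)

H_0 = Z,  H_1 = Z,  H_2 = 0.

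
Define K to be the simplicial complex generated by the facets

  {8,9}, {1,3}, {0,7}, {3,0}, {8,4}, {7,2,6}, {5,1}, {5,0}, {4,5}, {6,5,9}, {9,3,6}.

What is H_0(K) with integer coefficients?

We work with the vertex ordering 0 < 1 < 2 < 3 < 4 < 5 < 6 < 7 < 8 < 9. The simplices of K, each written with vertices in increasing order, are:

  0-simplices (10): [0], [1], [2], [3], [4], [5], [6], [7], [8], [9]
  1-simplices (16): [0,3], [0,5], [0,7], [1,3], [1,5], [2,6], [2,7], [3,6], [3,9], [4,5], [4,8], [5,6], [5,9], [6,7], [6,9], [8,9]
  2-simplices (3): [2,6,7], [3,6,9], [5,6,9]

so the chain groups are C_0 ≅ Z^10, C_1 ≅ Z^16, C_2 ≅ Z^3.

∂_1: C_1 → C_0 maps an edge to its endpoints' difference, ∂[p,q] = q − p. For instance
  ∂[4,8] = [8] − [4].
This gives a 10×16 integer matrix of rank 9; reducing to Smith normal form yields diagonal entries (1,1,1,1,1,1,1,1,1).

The boundary map ∂_2: C_2 → C_1 sends each 2-simplex [p,q,r] to [q,r] − [p,r] + [p,q]. For instance
  ∂[3,6,9] = [6,9] − [3,9] + [3,6],
  ∂[2,6,7] = [6,7] − [2,7] + [2,6].
As a 16×3 matrix over Z this has rank 3, with invariant factors (1,1,1).

Computing H_k = (kernel of ∂_k) / (image of ∂_{k+1}):

  H_0: rank C_0 − rank ∂_1 = 10 − 9 = 1, and the invariant factors of ∂_1 are all 1, so H_0 ≅ Z.

H_0 ≅ Z.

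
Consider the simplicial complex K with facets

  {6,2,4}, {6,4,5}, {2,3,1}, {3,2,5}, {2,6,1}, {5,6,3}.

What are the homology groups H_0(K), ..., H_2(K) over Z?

H_0 ≅ Z,  H_1 ≅ Z,  H_2 = 0.

Order the vertices as 1 < 2 < 3 < 4 < 5 < 6. Listing each simplex with vertices in this order, K has dimension 2 with simplices:

  0-simplices (6): [1], [2], [3], [4], [5], [6]
  1-simplices (12): [1,2], [1,3], [1,6], [2,3], [2,4], [2,5], [2,6], [3,5], [3,6], [4,5], [4,6], [5,6]
  2-simplices (6): [1,2,3], [1,2,6], [2,3,5], [2,4,6], [3,5,6], [4,5,6]

Hence C_0 ≅ Z^6, C_1 ≅ Z^12, C_2 ≅ Z^6.

Boundary ∂_1: C_1 → C_0 is given by ∂[p,q] = [q] − [p]. For instance
  ∂[1,2] = [2] − [1].
The 6×12 boundary matrix has rank 5 and Smith normal form diag(1,1,1,1,1).

Boundary ∂_2: C_2 → C_1 maps a triangle to the signed sum of its edges. For instance
  ∂[2,4,6] = [4,6] − [2,6] + [2,4],
  ∂[2,3,5] = [3,5] − [2,5] + [2,3].
The resulting 12×6 matrix has rank 6, and its Smith normal form has invariant factors (1,1,1,1,1,1).

Now H_k = ker ∂_k / im ∂_{k+1}, so:

  H_0: rank C_0 − rank ∂_1 = 6 − 5 = 1, and the invariant factors of ∂_1 are all 1, so H_0 = Z.
  H_1: rank ker ∂_1 − rank ∂_2 = (12 − 5) − 6 = 1, and the invariant factors of ∂_2 are all 1, so H_1 = Z.
  H_2: rank ker ∂_2 − rank ∂_3 = (6 − 6) − 0 = 0, and there is no ∂_3, so H_2 = 0.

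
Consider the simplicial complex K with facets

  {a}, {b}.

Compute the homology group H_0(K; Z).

H_0 = Z^2.

We work with the vertex ordering a < b. The simplices of K, each written with vertices in increasing order, are:

  0-simplices (2): a, b

so the chain groups are C_0 ≅ Z^2.

Now H_k = ker ∂_k / im ∂_{k+1}, so:

  H_0: rank C_0 − rank ∂_1 = 2 − 0 = 2, and there is no ∂_1, so H_0 = Z^2.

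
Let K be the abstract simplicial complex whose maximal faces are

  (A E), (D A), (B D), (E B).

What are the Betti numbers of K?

b_0 = 1, b_1 = 1.

Order the vertices as A < B < D < E. Listing each simplex with vertices in this order, K has dimension 1 with simplices:

  0-simplices (4): A, B, D, E
  1-simplices (4): AD, AE, BD, BE

Hence C_0 ≅ Z^4, C_1 ≅ Z^4.

∂_1: C_1 → C_0 is given by ∂[p,q] = [q] − [p]. For instance
  ∂AE = E − A.
The resulting 4×4 matrix has rank 3, and its Smith normal form has invariant factors (1,1,1).

Computing H_k = (kernel of ∂_k) / (image of ∂_{k+1}):

  H_0: rank C_0 − rank ∂_1 = 4 − 3 = 1, and the invariant factors of ∂_1 are all 1, so H_0 ≅ Z.
  H_1: rank ker ∂_1 − rank ∂_2 = (4 − 3) − 0 = 1, and there is no ∂_2, so H_1 ≅ Z.

As a check, the Euler characteristic is 4 − 4 = 0, which agrees with 1 − 1 = 0.
(K is a triangulation of the circle S^1.)

Hence the Betti numbers are b_0 = 1, b_1 = 1.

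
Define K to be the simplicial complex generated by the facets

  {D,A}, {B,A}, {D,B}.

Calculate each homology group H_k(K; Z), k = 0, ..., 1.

H_0 ≅ Z,  H_1 ≅ Z.

K has 3 vertices, 3 edges.
rank ∂_0 = 0, rank ∂_1 = 2 ⇒ b_0 = 3 − 0 − 2 = 1; all invariant factors of ∂_1 are 1 so no torsion. So H_0 ≅ Z.
rank ∂_1 = 2, rank ∂_2 = 0 ⇒ b_1 = 3 − 2 − 0 = 1. So H_1 ≅ Z.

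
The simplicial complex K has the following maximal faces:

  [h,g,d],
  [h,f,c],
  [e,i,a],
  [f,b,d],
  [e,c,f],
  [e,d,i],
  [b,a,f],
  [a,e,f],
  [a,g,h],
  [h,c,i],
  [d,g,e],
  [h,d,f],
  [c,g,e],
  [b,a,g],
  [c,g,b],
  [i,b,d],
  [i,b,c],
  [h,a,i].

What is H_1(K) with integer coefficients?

H_1 ≅ Z^2.

Take the total order a < b < c < d < e < f < g < h < i on the vertex set. Then K (dimension 2) consists of the simplices:

  0-simplices (9): a, b, c, d, e, f, g, h, i
  1-simplices (27): ab, ae, af, ag, ah, ai, bc, bd, bf, bg, bi, ce, cf, cg, ch, ci, de, df, dg, dh, di, ef, eg, ei, fh, gh, hi
  2-simplices (18): abf, abg, aef, aei, agh, ahi, bcg, bci, bdf, bdi, cef, ceg, cfh, chi, deg, dei, dfh, dgh

Hence C_0 ≅ Z^9, C_1 ≅ Z^27, C_2 ≅ Z^18.

∂_1: C_1 → C_0 maps an edge to its endpoints' difference, ∂[p,q] = q − p.
The resulting 9×27 matrix has rank 8, and its Smith normal form has invariant factors (1,1,1,1,1,1,1,1).

∂_2: C_2 → C_1 maps a triangle to the signed sum of its edges. For instance
  ∂abg = bg − ag + ab,
  ∂bdi = di − bi + bd.
The resulting 27×18 matrix has rank 17, and its Smith normal form has invariant factors (1,1,1,1,1,1,1,1,1,1,1,1,1,1,1,1,1).

From H_k ≅ ker(∂_k) / im(∂_{k+1}) we obtain:

  H_1: rank ker ∂_1 − rank ∂_2 = (27 − 8) − 17 = 2, and the invariant factors of ∂_2 are all 1, so H_1 ≅ Z^2.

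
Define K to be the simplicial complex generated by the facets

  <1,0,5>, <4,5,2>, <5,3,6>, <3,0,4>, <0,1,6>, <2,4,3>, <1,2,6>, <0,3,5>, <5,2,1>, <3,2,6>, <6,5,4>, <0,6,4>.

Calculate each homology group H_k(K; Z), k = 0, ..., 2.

Fix the vertex order 0 < 1 < 2 < 3 < 4 < 5 < 6 and write every simplex with vertices in increasing order. Then dim K = 2 and the simplices of K are:

  0-simplices (7): [0], [1], [2], [3], [4], [5], [6]
  1-simplices (18): [0,1], [0,3], [0,4], [0,5], [0,6], [1,2], [1,5], [1,6], [2,3], [2,4], [2,5], [2,6], [3,4], [3,5], [3,6], [4,5], [4,6], [5,6]
  2-simplices (12): [0,1,5], [0,1,6], [0,3,4], [0,3,5], [0,4,6], [1,2,5], [1,2,6], [2,3,4], [2,3,6], [2,4,5], [3,5,6], [4,5,6]

so the chain groups are C_0 ≅ Z^7, C_1 ≅ Z^18, C_2 ≅ Z^12.

∂_1: C_1 → C_0 maps an edge to its endpoints' difference, ∂[p,q] = q − p.
The resulting 7×18 matrix has rank 6, and its Smith normal form has invariant factors (1,1,1,1,1,1).

The boundary map ∂_2: C_2 → C_1 sends each 2-simplex [p,q,r] to [q,r] − [p,r] + [p,q]. For instance
  ∂[4,5,6] = [5,6] − [4,6] + [4,5],
  ∂[0,3,4] = [3,4] − [0,4] + [0,3].
The 18×12 boundary matrix has rank 12 and Smith normal form diag(1,1,1,1,1,1,1,1,1,1,1,2).

Reading off H_k = ker ∂_k / im ∂_{k+1}:

  H_0: rank C_0 − rank ∂_1 = 7 − 6 = 1, and the invariant factors of ∂_1 are all 1, so H_0 ≅ Z.
  H_1: rank ker ∂_1 − rank ∂_2 = (18 − 6) − 12 = 0, and ∂_2 has invariant factor 2 > 1, so H_1 ≅ Z/2.
  H_2: rank ker ∂_2 − rank ∂_3 = (12 − 12) − 0 = 0, and there is no ∂_3, so H_2 ≅ 0.

H_0 = Z,  H_1 = Z/2,  H_2 = 0.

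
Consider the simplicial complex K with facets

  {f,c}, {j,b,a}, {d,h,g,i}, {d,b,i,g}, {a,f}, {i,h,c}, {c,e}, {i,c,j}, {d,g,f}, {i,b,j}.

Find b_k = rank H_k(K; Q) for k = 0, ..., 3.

Fix the vertex order a < b < c < d < e < f < g < h < i < j and write every simplex with vertices in increasing order. Then dim K = 3 and the simplices of K are:

  0-simplices (10): a, b, c, d, e, f, g, h, i, j
  1-simplices (21): ab, af, aj, bd, bg, bi, bj, ce, cf, ch, ci, cj, df, dg, dh, di, fg, gh, gi, hi, ij
  2-simplices (12): abj, bdg, bdi, bgi, bij, chi, cij, dfg, dgh, dgi, dhi, ghi
  3-simplices (2): bdgi, dghi

Hence C_0 ≅ Z^10, C_1 ≅ Z^21, C_2 ≅ Z^12, C_3 ≅ Z^2.

The boundary map ∂_1: C_1 → C_0 maps an edge to its endpoints' difference, ∂[p,q] = q − p.
As a 10×21 matrix over Z this has rank 9, with invariant factors (1,1,1,1,1,1,1,1,1).

Boundary ∂_2: C_2 → C_1 acts by ∂[p,q,r] = [q,r] − [p,r] + [p,q]. For instance
  ∂cij = ij − cj + ci,
  ∂ghi = hi − gi + gh.
This gives a 21×12 integer matrix of rank 10; reducing to Smith normal form yields diagonal entries (1,1,1,1,1,1,1,1,1,1).

∂_3: C_3 → C_2 sends each 3-simplex σ to the alternating sum Σ_i (−1)^i (σ with its i-th vertex removed). For instance
  ∂dghi = ghi − dhi + dgi − dgh,
  ∂bdgi = dgi − bgi + bdi − bdg.
The 12×2 boundary matrix has rank 2 and Smith normal form diag(1,1).

Now H_k = ker ∂_k / im ∂_{k+1}, so:

  H_0: rank C_0 − rank ∂_1 = 10 − 9 = 1, and the invariant factors of ∂_1 are all 1, so H_0 ≅ Z.
  H_1: rank ker ∂_1 − rank ∂_2 = (21 − 9) − 10 = 2, and the invariant factors of ∂_2 are all 1, so H_1 ≅ Z^2.
  H_2: rank ker ∂_2 − rank ∂_3 = (12 − 10) − 2 = 0, and the invariant factors of ∂_3 are all 1, so H_2 ≅ 0.
  H_3: rank ker ∂_3 − rank ∂_4 = (2 − 2) − 0 = 0, and there is no ∂_4, so H_3 ≅ 0.

Hence the Betti numbers are b_0 = 1, b_1 = 2, b_2 = 0, b_3 = 0.

b_0 = 1, b_1 = 2, b_2 = 0, b_3 = 0.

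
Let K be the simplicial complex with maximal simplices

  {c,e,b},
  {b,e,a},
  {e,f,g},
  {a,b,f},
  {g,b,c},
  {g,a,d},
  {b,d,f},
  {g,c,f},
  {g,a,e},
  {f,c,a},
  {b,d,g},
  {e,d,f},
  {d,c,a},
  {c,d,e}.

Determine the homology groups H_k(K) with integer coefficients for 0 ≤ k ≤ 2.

Fix the vertex order a < b < c < d < e < f < g and write every simplex with vertices in increasing order. Then dim K = 2 and the simplices of K are:

  0-simplices (7): a, b, c, d, e, f, g
  1-simplices (21): ab, ac, ad, ae, af, ag, bc, bd, be, bf, bg, cd, ce, cf, cg, de, df, dg, ef, eg, fg
  2-simplices (14): abe, abf, acd, acf, adg, aeg, bce, bcg, bdf, bdg, cde, cfg, def, efg

Hence C_0 ≅ Z^7, C_1 ≅ Z^21, C_2 ≅ Z^14.

Boundary ∂_1: C_1 → C_0 maps an edge to its endpoints' difference, ∂[p,q] = q − p.
The resulting 7×21 matrix has rank 6, and its Smith normal form has invariant factors (1,1,1,1,1,1).

Boundary ∂_2: C_2 → C_1 maps a triangle to the signed sum of its edges. For instance
  ∂acf = cf − af + ac,
  ∂bce = ce − be + bc.
The resulting 21×14 matrix has rank 13, and its Smith normal form has invariant factors (1,1,1,1,1,1,1,1,1,1,1,1,1).

Reading off H_k = ker ∂_k / im ∂_{k+1}:

  H_0: rank C_0 − rank ∂_1 = 7 − 6 = 1, and the invariant factors of ∂_1 are all 1, so H_0 ≅ Z.
  H_1: rank ker ∂_1 − rank ∂_2 = (21 − 6) − 13 = 2, and the invariant factors of ∂_2 are all 1, so H_1 ≅ Z^2.
  H_2: rank ker ∂_2 − rank ∂_3 = (14 − 13) − 0 = 1, and there is no ∂_3, so H_2 ≅ Z.

As a check, the Euler characteristic is 7 − 21 + 14 = 0, which agrees with 1 − 2 + 1 = 0.
(K is a triangulation of the torus T^2.)

H_0 ≅ Z,  H_1 ≅ Z^2,  H_2 ≅ Z.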